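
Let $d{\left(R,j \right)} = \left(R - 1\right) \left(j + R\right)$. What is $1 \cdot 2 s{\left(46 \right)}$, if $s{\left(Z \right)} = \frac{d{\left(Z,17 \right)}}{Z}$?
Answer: $\frac{2835}{23} \approx 123.26$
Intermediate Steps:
$d{\left(R,j \right)} = \left(-1 + R\right) \left(R + j\right)$
$s{\left(Z \right)} = \frac{-17 + Z^{2} + 16 Z}{Z}$ ($s{\left(Z \right)} = \frac{Z^{2} - Z - 17 + Z 17}{Z} = \frac{Z^{2} - Z - 17 + 17 Z}{Z} = \frac{-17 + Z^{2} + 16 Z}{Z}$)
$1 \cdot 2 s{\left(46 \right)} = 1 \cdot 2 \left(16 + 46 - \frac{17}{46}\right) = 2 \left(16 + 46 - \frac{17}{46}\right) = 2 \cdot \frac{2835}{46} = \frac{2835}{23}$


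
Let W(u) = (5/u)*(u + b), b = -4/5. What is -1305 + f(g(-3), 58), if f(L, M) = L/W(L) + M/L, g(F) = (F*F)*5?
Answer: -12874282/9945 ≈ -1294.5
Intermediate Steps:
b = -4/5 (b = -4*1/5 = -4/5 ≈ -0.80000)
W(u) = 5*(-4/5 + u)/u (W(u) = (5/u)*(u - 4/5) = (5/u)*(-4/5 + u) = 5*(-4/5 + u)/u)
g(F) = 5*F**2 (g(F) = F**2*5 = 5*F**2)
f(L, M) = L/(5 - 4/L) + M/L
-1305 + f(g(-3), 58) = -1305 + ((5*(-3)**2)/(5 - 4/(5*(-3)**2)) + 58/((5*(-3)**2))) = -1305 + ((5*9)/(5 - 4/(5*9)) + 58/((5*9))) = -1305 + (45/(5 - 4/45) + 58/45) = -1305 + (45/(221/45) + 58/45) = -1305 + (45*(45/221) + 58/45) = -1305 + (2025/221 + 58/45) = -1305 + 103943/9945 = -12874282/9945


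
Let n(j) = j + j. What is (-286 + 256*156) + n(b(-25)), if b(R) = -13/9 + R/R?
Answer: 356842/9 ≈ 39649.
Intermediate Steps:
b(R) = -4/9 (b(R) = -13*⅑ + 1 = -13/9 + 1 = -4/9)
n(j) = 2*j
(-286 + 256*156) + n(b(-25)) = (-286 + 256*156) + 2*(-4/9) = (-286 + 39936) - 8/9 = 39650 - 8/9 = 356842/9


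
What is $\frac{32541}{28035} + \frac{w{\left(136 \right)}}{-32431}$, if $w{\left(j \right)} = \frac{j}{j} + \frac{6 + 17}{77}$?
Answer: $\frac{3869436127}{3333744645} \approx 1.1607$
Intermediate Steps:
$w{\left(j \right)} = \frac{100}{77}$ ($w{\left(j \right)} = 1 + 23 \cdot \frac{1}{77} = 1 + \frac{23}{77} = \frac{100}{77}$)
$\frac{32541}{28035} + \frac{w{\left(136 \right)}}{-32431} = \frac{32541}{28035} + \frac{100}{77 \left(-32431\right)} = 32541 \cdot \frac{1}{28035} + \frac{100}{77} \left(- \frac{1}{32431}\right) = \frac{10847}{9345} - \frac{100}{2497187} = \frac{3869436127}{3333744645}$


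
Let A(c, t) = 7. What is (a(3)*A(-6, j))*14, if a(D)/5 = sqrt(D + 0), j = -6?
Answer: 490*sqrt(3) ≈ 848.71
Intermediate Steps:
a(D) = 5*sqrt(D) (a(D) = 5*sqrt(D + 0) = 5*sqrt(D))
(a(3)*A(-6, j))*14 = ((5*sqrt(3))*7)*14 = (35*sqrt(3))*14 = 490*sqrt(3)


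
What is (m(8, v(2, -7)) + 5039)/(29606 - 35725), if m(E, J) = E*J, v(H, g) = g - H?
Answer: -4967/6119 ≈ -0.81173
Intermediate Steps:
(m(8, v(2, -7)) + 5039)/(29606 - 35725) = (8*(-7 - 1*2) + 5039)/(29606 - 35725) = (8*(-7 - 2) + 5039)/(-6119) = (8*(-9) + 5039)*(-1/6119) = (-72 + 5039)*(-1/6119) = 4967*(-1/6119) = -4967/6119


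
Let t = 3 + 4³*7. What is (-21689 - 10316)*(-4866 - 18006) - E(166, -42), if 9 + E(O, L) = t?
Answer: 732017918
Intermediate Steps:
t = 451 (t = 3 + 64*7 = 3 + 448 = 451)
E(O, L) = 442 (E(O, L) = -9 + 451 = 442)
(-21689 - 10316)*(-4866 - 18006) - E(166, -42) = (-21689 - 10316)*(-4866 - 18006) - 1*442 = -32005*(-22872) - 442 = 732018360 - 442 = 732017918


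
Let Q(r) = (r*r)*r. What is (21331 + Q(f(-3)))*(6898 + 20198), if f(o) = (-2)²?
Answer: 579718920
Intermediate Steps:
f(o) = 4
Q(r) = r³ (Q(r) = r²*r = r³)
(21331 + Q(f(-3)))*(6898 + 20198) = (21331 + 4³)*(6898 + 20198) = (21331 + 64)*27096 = 21395*27096 = 579718920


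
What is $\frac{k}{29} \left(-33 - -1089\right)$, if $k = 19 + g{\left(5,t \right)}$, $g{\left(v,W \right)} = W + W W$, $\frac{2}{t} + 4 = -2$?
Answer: $\frac{59488}{87} \approx 683.77$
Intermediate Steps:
$t = - \frac{1}{3}$ ($t = \frac{2}{-4 - 2} = \frac{2}{-6} = 2 \left(- \frac{1}{6}\right) = - \frac{1}{3} \approx -0.33333$)
$g{\left(v,W \right)} = W + W^{2}$
$k = \frac{169}{9}$ ($k = 19 - \frac{1 - \frac{1}{3}}{3} = 19 - \frac{2}{9} = \frac{169}{9} \approx 18.778$)
$\frac{k}{29} \left(-33 - -1089\right) = \frac{169}{9 \cdot 29} \left(-33 - -1089\right) = \frac{169}{9} \cdot \frac{1}{29} \left(-33 + 1089\right) = \frac{169}{261} \cdot 1056 = \frac{59488}{87}$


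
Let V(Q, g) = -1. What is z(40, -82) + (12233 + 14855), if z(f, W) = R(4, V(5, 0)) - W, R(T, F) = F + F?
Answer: 27168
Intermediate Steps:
R(T, F) = 2*F
z(f, W) = -2 - W (z(f, W) = 2*(-1) - W = -2 - W)
z(40, -82) + (12233 + 14855) = (-2 - 1*(-82)) + (12233 + 14855) = (-2 + 82) + 27088 = 80 + 27088 = 27168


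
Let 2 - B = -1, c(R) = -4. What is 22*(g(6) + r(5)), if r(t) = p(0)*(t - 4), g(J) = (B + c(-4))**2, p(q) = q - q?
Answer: 22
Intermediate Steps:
B = 3 (B = 2 - 1*(-1) = 2 + 1 = 3)
p(q) = 0
g(J) = 1 (g(J) = (3 - 4)**2 = (-1)**2 = 1)
r(t) = 0 (r(t) = 0*(t - 4) = 0*(-4 + t) = 0)
22*(g(6) + r(5)) = 22*(1 + 0) = 22*1 = 22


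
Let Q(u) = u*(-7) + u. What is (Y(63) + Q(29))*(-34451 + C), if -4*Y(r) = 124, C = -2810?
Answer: 7638505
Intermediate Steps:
Y(r) = -31 (Y(r) = -1/4*124 = -31)
Q(u) = -6*u (Q(u) = -7*u + u = -6*u)
(Y(63) + Q(29))*(-34451 + C) = (-31 - 6*29)*(-34451 - 2810) = (-31 - 174)*(-37261) = -205*(-37261) = 7638505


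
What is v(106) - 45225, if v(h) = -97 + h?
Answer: -45216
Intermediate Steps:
v(106) - 45225 = (-97 + 106) - 45225 = 9 - 45225 = -45216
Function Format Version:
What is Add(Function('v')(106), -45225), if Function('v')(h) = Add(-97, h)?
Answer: -45216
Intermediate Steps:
Add(Function('v')(106), -45225) = Add(Add(-97, 106), -45225) = Add(9, -45225) = -45216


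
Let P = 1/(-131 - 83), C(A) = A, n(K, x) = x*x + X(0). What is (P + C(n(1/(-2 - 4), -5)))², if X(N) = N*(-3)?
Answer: 28611801/45796 ≈ 624.77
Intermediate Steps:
X(N) = -3*N
n(K, x) = x² (n(K, x) = x*x - 3*0 = x² + 0 = x²)
P = -1/214 (P = 1/(-214) = -1/214 ≈ -0.0046729)
(P + C(n(1/(-2 - 4), -5)))² = (-1/214 + (-5)²)² = (-1/214 + 25)² = (5349/214)² = 28611801/45796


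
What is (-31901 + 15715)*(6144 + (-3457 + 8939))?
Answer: -188178436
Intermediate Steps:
(-31901 + 15715)*(6144 + (-3457 + 8939)) = -16186*(6144 + 5482) = -16186*11626 = -188178436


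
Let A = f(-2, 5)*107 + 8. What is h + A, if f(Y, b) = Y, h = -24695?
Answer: -24901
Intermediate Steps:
A = -206 (A = -2*107 + 8 = -214 + 8 = -206)
h + A = -24695 - 206 = -24901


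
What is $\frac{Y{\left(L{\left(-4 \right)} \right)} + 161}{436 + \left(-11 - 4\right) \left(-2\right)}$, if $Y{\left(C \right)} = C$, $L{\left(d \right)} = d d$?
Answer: $\frac{177}{466} \approx 0.37983$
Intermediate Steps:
$L{\left(d \right)} = d^{2}$
$\frac{Y{\left(L{\left(-4 \right)} \right)} + 161}{436 + \left(-11 - 4\right) \left(-2\right)} = \frac{\left(-4\right)^{2} + 161}{436 + \left(-11 - 4\right) \left(-2\right)} = \frac{16 + 161}{436 - -30} = \frac{177}{436 + 30} = \frac{177}{466}$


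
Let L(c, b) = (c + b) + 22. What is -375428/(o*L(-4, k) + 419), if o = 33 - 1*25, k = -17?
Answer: -375428/427 ≈ -879.22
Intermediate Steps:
L(c, b) = 22 + b + c (L(c, b) = (b + c) + 22 = 22 + b + c)
o = 8 (o = 33 - 25 = 8)
-375428/(o*L(-4, k) + 419) = -375428/(8*(22 - 17 - 4) + 419) = -375428/(8*1 + 419) = -375428/(8 + 419) = -375428/427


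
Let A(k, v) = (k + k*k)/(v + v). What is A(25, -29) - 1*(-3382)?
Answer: 97753/29 ≈ 3370.8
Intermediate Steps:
A(k, v) = (k + k²)/(2*v) (A(k, v) = (k + k²)/((2*v)) = (k + k²)*(1/(2*v)) = (k + k²)/(2*v))
A(25, -29) - 1*(-3382) = (½)*25*(1 + 25)/(-29) - 1*(-3382) = (½)*25*(-1/29)*26 + 3382 = -325/29 + 3382 = 97753/29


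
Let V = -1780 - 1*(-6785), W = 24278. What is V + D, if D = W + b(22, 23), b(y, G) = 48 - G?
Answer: 29308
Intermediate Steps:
D = 24303 (D = 24278 + (48 - 1*23) = 24278 + (48 - 23) = 24278 + 25 = 24303)
V = 5005 (V = -1780 + 6785 = 5005)
V + D = 5005 + 24303 = 29308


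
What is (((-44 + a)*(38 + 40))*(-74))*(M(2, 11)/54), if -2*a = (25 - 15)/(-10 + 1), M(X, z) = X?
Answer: 752284/81 ≈ 9287.5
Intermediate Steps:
a = 5/9 (a = -(25 - 15)/(2*(-10 + 1)) = -5/(-9) = -5*(-1)/9 = -1/2*(-10/9) = 5/9 ≈ 0.55556)
(((-44 + a)*(38 + 40))*(-74))*(M(2, 11)/54) = (((-44 + 5/9)*(38 + 40))*(-74))*(2/54) = (-391/9*78*(-74))*(2*(1/54)) = -10166/3*(-74)*(1/27) = (752284/3)*(1/27) = 752284/81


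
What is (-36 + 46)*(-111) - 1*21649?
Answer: -22759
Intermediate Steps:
(-36 + 46)*(-111) - 1*21649 = 10*(-111) - 21649 = -1110 - 21649 = -22759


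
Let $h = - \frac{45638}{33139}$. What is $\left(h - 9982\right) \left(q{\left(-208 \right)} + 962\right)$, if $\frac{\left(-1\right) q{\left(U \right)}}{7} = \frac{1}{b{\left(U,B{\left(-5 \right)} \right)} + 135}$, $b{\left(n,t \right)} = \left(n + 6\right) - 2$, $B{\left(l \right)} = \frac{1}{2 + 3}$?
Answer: $- \frac{7320918681120}{762197} \approx -9.605 \cdot 10^{6}$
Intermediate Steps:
$B{\left(l \right)} = \frac{1}{5}$
$b{\left(n,t \right)} = 4 + n$ ($b{\left(n,t \right)} = \left(6 + n\right) - 2 = 4 + n$)
$q{\left(U \right)} = - \frac{7}{139 + U}$ ($q{\left(U \right)} = - \frac{7}{\left(4 + U\right) + 135} = - \frac{7}{139 + U}$)
$h = - \frac{45638}{33139}$ ($h = \left(-45638\right) \frac{1}{33139} = - \frac{45638}{33139} \approx -1.3772$)
$\left(h - 9982\right) \left(q{\left(-208 \right)} + 962\right) = \left(- \frac{45638}{33139} - 9982\right) \left(- \frac{7}{139 - 208} + 962\right) = - \frac{330839136 \left(- \frac{7}{-69} + 962\right)}{33139} = - \frac{330839136 \left(\left(-7\right) \left(- \frac{1}{69}\right) + 962\right)}{33139} = - \frac{330839136 \left(\frac{7}{69} + 962\right)}{33139} = \left(- \frac{330839136}{33139}\right) \frac{66385}{69} = - \frac{7320918681120}{762197}$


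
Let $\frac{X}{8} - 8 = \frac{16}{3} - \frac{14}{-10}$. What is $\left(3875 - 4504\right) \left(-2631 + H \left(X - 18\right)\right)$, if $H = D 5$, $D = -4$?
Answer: $\frac{8733665}{3} \approx 2.9112 \cdot 10^{6}$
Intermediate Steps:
$H = -20$ ($H = \left(-4\right) 5 = -20$)
$X = \frac{1768}{15}$ ($X = 64 + 8 \left(\frac{16}{3} - \frac{14}{-10}\right) = 64 + 8 \left(16 \cdot \frac{1}{3} - - \frac{7}{5}\right) = 64 + 8 \left(\frac{16}{3} + \frac{7}{5}\right) = 64 + 8 \cdot \frac{101}{15} = 64 + \frac{808}{15} = \frac{1768}{15} \approx 117.87$)
$\left(3875 - 4504\right) \left(-2631 + H \left(X - 18\right)\right) = \left(3875 - 4504\right) \left(-2631 - 20 \left(\frac{1768}{15} - 18\right)\right) = - 629 \left(-2631 - \frac{5992}{3}\right) = \left(-629\right) \left(- \frac{13885}{3}\right) = \frac{8733665}{3}$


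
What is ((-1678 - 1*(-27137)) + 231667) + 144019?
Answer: 401145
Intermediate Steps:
((-1678 - 1*(-27137)) + 231667) + 144019 = ((-1678 + 27137) + 231667) + 144019 = (25459 + 231667) + 144019 = 257126 + 144019 = 401145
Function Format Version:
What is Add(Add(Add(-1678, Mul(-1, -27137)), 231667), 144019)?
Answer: 401145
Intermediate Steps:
Add(Add(Add(-1678, Mul(-1, -27137)), 231667), 144019) = Add(Add(Add(-1678, 27137), 231667), 144019) = Add(Add(25459, 231667), 144019) = Add(257126, 144019) = 401145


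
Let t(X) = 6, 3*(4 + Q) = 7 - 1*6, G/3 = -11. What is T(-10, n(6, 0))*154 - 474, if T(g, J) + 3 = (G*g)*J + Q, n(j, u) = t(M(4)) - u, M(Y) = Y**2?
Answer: 910258/3 ≈ 3.0342e+5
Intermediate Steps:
G = -33 (G = 3*(-11) = -33)
Q = -11/3 (Q = -4 + (7 - 1*6)/3 = -4 + (7 - 6)/3 = -4 + (1/3)*1 = -4 + 1/3 = -11/3 ≈ -3.6667)
n(j, u) = 6 - u
T(g, J) = -20/3 - 33*J*g (T(g, J) = -3 + ((-33*g)*J - 11/3) = -3 + (-33*J*g - 11/3) = -3 + (-11/3 - 33*J*g) = -20/3 - 33*J*g)
T(-10, n(6, 0))*154 - 474 = (-20/3 - 33*(6 - 1*0)*(-10))*154 - 474 = (-20/3 - 33*(6 + 0)*(-10))*154 - 474 = (-20/3 - 33*6*(-10))*154 - 474 = (-20/3 + 1980)*154 - 474 = (5920/3)*154 - 474 = 911680/3 - 474 = 910258/3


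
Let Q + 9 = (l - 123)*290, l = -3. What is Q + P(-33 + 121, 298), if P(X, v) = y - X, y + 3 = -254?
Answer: -36894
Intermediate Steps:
y = -257 (y = -3 - 254 = -257)
P(X, v) = -257 - X
Q = -36549 (Q = -9 + (-3 - 123)*290 = -9 - 126*290 = -9 - 36540 = -36549)
Q + P(-33 + 121, 298) = -36549 + (-257 - (-33 + 121)) = -36549 + (-257 - 1*88) = -36549 + (-257 - 88) = -36549 - 345 = -36894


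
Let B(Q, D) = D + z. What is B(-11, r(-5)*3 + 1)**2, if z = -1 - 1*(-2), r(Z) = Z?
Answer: 169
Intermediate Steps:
z = 1 (z = -1 + 2 = 1)
B(Q, D) = 1 + D (B(Q, D) = D + 1 = 1 + D)
B(-11, r(-5)*3 + 1)**2 = (1 + (-5*3 + 1))**2 = (1 + (-15 + 1))**2 = (1 - 14)**2 = (-13)**2 = 169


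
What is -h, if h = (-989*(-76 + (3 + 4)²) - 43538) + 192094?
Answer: -175259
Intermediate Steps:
h = 175259 (h = (-989*(-76 + 7²) - 43538) + 192094 = (-989*(-76 + 49) - 43538) + 192094 = (-989*(-27) - 43538) + 192094 = (26703 - 43538) + 192094 = -16835 + 192094 = 175259)
-h = -1*175259 = -175259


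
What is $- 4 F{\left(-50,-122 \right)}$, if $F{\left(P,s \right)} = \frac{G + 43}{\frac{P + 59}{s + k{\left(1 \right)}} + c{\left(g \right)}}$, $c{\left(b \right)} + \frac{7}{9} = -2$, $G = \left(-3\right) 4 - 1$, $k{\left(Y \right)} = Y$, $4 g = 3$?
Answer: $\frac{65340}{1553} \approx 42.073$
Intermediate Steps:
$g = \frac{3}{4}$ ($g = \frac{1}{4} \cdot 3 = \frac{3}{4} \approx 0.75$)
$G = -13$ ($G = -12 - 1 = -13$)
$c{\left(b \right)} = - \frac{25}{9}$ ($c{\left(b \right)} = - \frac{7}{9} - 2 = - \frac{25}{9}$)
$F{\left(P,s \right)} = \frac{30}{- \frac{25}{9} + \frac{59 + P}{1 + s}}$ ($F{\left(P,s \right)} = \frac{-13 + 43}{\frac{P + 59}{s + 1} - \frac{25}{9}} = \frac{30}{\frac{59 + P}{1 + s} - \frac{25}{9}} = \frac{30}{- \frac{25}{9} + \frac{59 + P}{1 + s}}$)
$- 4 F{\left(-50,-122 \right)} = - 4 \frac{270 \left(1 - 122\right)}{506 - -3050 + 9 \left(-50\right)} = - 4 \cdot 270 \frac{1}{506 + 3050 - 450} \left(-121\right) = - 4 \cdot 270 \cdot \frac{1}{3106} \left(-121\right) = \left(-4\right) \left(- \frac{16335}{1553}\right) = \frac{65340}{1553}$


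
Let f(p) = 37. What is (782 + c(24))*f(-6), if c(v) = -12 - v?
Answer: 27602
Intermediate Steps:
(782 + c(24))*f(-6) = (782 + (-12 - 1*24))*37 = (782 + (-12 - 24))*37 = (782 - 36)*37 = 746*37 = 27602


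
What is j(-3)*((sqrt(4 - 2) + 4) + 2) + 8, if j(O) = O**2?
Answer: 62 + 9*sqrt(2) ≈ 74.728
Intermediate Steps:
j(-3)*((sqrt(4 - 2) + 4) + 2) + 8 = (-3)**2*((sqrt(4 - 2) + 4) + 2) + 8 = 9*((sqrt(2) + 4) + 2) + 8 = 9*((4 + sqrt(2)) + 2) + 8 = 9*(6 + sqrt(2)) + 8 = (54 + 9*sqrt(2)) + 8 = 62 + 9*sqrt(2)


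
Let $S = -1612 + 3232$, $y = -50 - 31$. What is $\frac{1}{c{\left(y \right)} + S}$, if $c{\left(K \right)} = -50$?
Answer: $\frac{1}{1570} \approx 0.00063694$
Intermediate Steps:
$y = -81$ ($y = -50 - 31 = -81$)
$S = 1620$
$\frac{1}{c{\left(y \right)} + S} = \frac{1}{-50 + 1620} = \frac{1}{1570}$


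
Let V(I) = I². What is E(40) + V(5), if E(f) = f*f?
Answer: 1625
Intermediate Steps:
E(f) = f²
E(40) + V(5) = 40² + 5² = 1600 + 25 = 1625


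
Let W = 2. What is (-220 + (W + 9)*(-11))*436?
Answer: -148676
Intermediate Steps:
(-220 + (W + 9)*(-11))*436 = (-220 + (2 + 9)*(-11))*436 = (-220 + 11*(-11))*436 = (-220 - 121)*436 = -341*436 = -148676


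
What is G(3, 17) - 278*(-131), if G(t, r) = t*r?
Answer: 36469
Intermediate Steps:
G(t, r) = r*t
G(3, 17) - 278*(-131) = 17*3 - 278*(-131) = 51 + 36418 = 36469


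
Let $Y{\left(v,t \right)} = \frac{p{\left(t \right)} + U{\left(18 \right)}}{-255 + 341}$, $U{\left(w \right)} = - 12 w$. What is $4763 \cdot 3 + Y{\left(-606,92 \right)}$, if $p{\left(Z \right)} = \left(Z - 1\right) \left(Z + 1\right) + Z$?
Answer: $\frac{1237193}{86} \approx 14386.0$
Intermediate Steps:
$p{\left(Z \right)} = Z + \left(1 + Z\right) \left(-1 + Z\right)$ ($p{\left(Z \right)} = \left(-1 + Z\right) \left(1 + Z\right) + Z = \left(1 + Z\right) \left(-1 + Z\right) + Z = Z + \left(1 + Z\right) \left(-1 + Z\right)$)
$Y{\left(v,t \right)} = - \frac{217}{86} + \frac{t}{86} + \frac{t^{2}}{86}$ ($Y{\left(v,t \right)} = \frac{\left(-1 + t + t^{2}\right) - 216}{-255 + 341} = \frac{\left(-1 + t + t^{2}\right) - 216}{86} = \left(-217 + t + t^{2}\right) \frac{1}{86} = - \frac{217}{86} + \frac{t}{86} + \frac{t^{2}}{86}$)
$4763 \cdot 3 + Y{\left(-606,92 \right)} = 4763 \cdot 3 + \left(- \frac{217}{86} + \frac{1}{86} \cdot 92 + \frac{92^{2}}{86}\right) = 14289 + \left(- \frac{217}{86} + \frac{46}{43} + \frac{1}{86} \cdot 8464\right) = 14289 + \left(- \frac{217}{86} + \frac{46}{43} + \frac{4232}{43}\right) = 14289 + \frac{8339}{86} = \frac{1237193}{86}$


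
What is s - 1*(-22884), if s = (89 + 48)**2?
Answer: 41653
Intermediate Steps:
s = 18769 (s = 137**2 = 18769)
s - 1*(-22884) = 18769 - 1*(-22884) = 18769 + 22884 = 41653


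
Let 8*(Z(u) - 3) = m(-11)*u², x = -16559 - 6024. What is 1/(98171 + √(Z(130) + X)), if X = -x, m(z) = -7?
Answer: 196342/19275074885 - 3*√3466/19275074885 ≈ 1.0177e-5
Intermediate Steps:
x = -22583
X = 22583 (X = -1*(-22583) = 22583)
Z(u) = 3 - 7*u²/8 (Z(u) = 3 + (-7*u²)/8 = 3 - 7*u²/8)
1/(98171 + √(Z(130) + X)) = 1/(98171 + √((3 - 7/8*130²) + 22583)) = 1/(98171 + √((3 - 7/8*16900) + 22583)) = 1/(98171 + √((3 - 29575/2) + 22583)) = 1/(98171 + √(-29569/2 + 22583)) = 1/(98171 + √(15597/2)) = 1/(98171 + 3*√3466/2)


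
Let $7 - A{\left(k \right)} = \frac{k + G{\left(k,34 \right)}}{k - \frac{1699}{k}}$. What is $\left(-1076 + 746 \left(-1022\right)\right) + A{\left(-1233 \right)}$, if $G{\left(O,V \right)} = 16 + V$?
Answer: $- \frac{1159416070429}{1518590} \approx -7.6348 \cdot 10^{5}$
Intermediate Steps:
$A{\left(k \right)} = 7 - \frac{50 + k}{k - \frac{1699}{k}}$ ($A{\left(k \right)} = 7 - \frac{k + \left(16 + 34\right)}{k - \frac{1699}{k}} = 7 - \frac{k + 50}{k - \frac{1699}{k}} = 7 - \frac{50 + k}{k - \frac{1699}{k}}$)
$\left(-1076 + 746 \left(-1022\right)\right) + A{\left(-1233 \right)} = \left(-1076 + 746 \left(-1022\right)\right) + \frac{-11893 - -61650 + 6 \left(-1233\right)^{2}}{-1699 + \left(-1233\right)^{2}} = \left(-1076 - 762412\right) + \frac{-11893 + 61650 + 6 \cdot 1520289}{-1699 + 1520289} = -763488 + \frac{-11893 + 61650 + 9121734}{1518590} = -763488 + \frac{1}{1518590} \cdot 9171491 = -763488 + \frac{9171491}{1518590} = - \frac{1159416070429}{1518590}$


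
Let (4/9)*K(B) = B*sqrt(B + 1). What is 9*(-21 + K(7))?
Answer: -189 + 567*sqrt(2)/2 ≈ 211.93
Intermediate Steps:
K(B) = 9*B*sqrt(1 + B)/4 (K(B) = 9*(B*sqrt(B + 1))/4 = 9*(B*sqrt(1 + B))/4 = 9*B*sqrt(1 + B)/4)
9*(-21 + K(7)) = 9*(-21 + (9/4)*7*sqrt(1 + 7)) = 9*(-21 + (9/4)*7*sqrt(8)) = 9*(-21 + (9/4)*7*(2*sqrt(2))) = 9*(-21 + 63*sqrt(2)/2) = -189 + 567*sqrt(2)/2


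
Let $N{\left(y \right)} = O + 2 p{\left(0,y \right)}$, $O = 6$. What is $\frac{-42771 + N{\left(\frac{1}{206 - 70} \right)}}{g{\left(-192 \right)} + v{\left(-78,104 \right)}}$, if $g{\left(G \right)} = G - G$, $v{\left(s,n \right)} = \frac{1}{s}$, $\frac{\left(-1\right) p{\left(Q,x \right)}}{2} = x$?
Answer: $\frac{56706429}{17} \approx 3.3357 \cdot 10^{6}$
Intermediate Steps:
$p{\left(Q,x \right)} = - 2 x$
$N{\left(y \right)} = 6 - 4 y$ ($N{\left(y \right)} = 6 + 2 \left(- 2 y\right) = 6 - 4 y$)
$g{\left(G \right)} = 0$
$\frac{-42771 + N{\left(\frac{1}{206 - 70} \right)}}{g{\left(-192 \right)} + v{\left(-78,104 \right)}} = \frac{-42771 + \left(6 - \frac{4}{206 - 70}\right)}{0 + \frac{1}{-78}} = \frac{-42771 + \left(6 - \frac{4}{136}\right)}{0 - \frac{1}{78}} = \frac{-42771 + \left(6 - \frac{1}{34}\right)}{- \frac{1}{78}} = \left(-42771 + \left(6 - \frac{1}{34}\right)\right) \left(-78\right) = \left(-42771 + \frac{203}{34}\right) \left(-78\right) = \left(- \frac{1454011}{34}\right) \left(-78\right) = \frac{56706429}{17}$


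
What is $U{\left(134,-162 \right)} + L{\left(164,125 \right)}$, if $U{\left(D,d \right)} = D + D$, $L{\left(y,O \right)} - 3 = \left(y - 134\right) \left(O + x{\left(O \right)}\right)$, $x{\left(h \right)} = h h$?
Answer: $472771$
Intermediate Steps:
$x{\left(h \right)} = h^{2}$
$L{\left(y,O \right)} = 3 + \left(-134 + y\right) \left(O + O^{2}\right)$ ($L{\left(y,O \right)} = 3 + \left(y - 134\right) \left(O + O^{2}\right) = 3 + \left(-134 + y\right) \left(O + O^{2}\right)$)
$U{\left(D,d \right)} = 2 D$
$U{\left(134,-162 \right)} + L{\left(164,125 \right)} = 2 \cdot 134 + \left(3 - 16750 - 134 \cdot 125^{2} + 125 \cdot 164 + 164 \cdot 125^{2}\right) = 268 + \left(3 - 16750 - 2093750 + 20500 + 164 \cdot 15625\right) = 268 + \left(3 - 16750 - 2093750 + 20500 + 2562500\right) = 268 + 472503 = 472771$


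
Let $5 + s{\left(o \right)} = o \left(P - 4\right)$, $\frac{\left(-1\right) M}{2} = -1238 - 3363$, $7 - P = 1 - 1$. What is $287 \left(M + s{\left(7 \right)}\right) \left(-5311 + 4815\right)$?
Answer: $-1312200736$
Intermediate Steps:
$P = 7$ ($P = 7 - \left(1 - 1\right) = 7 - 0 = 7 + 0 = 7$)
$M = 9202$ ($M = - 2 \left(-1238 - 3363\right) = \left(-2\right) \left(-4601\right) = 9202$)
$s{\left(o \right)} = -5 + 3 o$ ($s{\left(o \right)} = -5 + o \left(7 - 4\right) = -5 + o 3 = -5 + 3 o$)
$287 \left(M + s{\left(7 \right)}\right) \left(-5311 + 4815\right) = 287 \left(9202 + \left(-5 + 3 \cdot 7\right)\right) \left(-5311 + 4815\right) = 287 \left(9202 + \left(-5 + 21\right)\right) \left(-496\right) = 287 \left(9202 + 16\right) \left(-496\right) = 287 \cdot 9218 \left(-496\right) = 287 \left(-4572128\right) = -1312200736$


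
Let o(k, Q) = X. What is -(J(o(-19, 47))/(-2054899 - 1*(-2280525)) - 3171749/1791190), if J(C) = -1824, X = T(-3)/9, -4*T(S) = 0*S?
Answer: 359448085217/202069517470 ≈ 1.7788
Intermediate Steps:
T(S) = 0 (T(S) = -0*S = -1/4*0 = 0)
X = 0 (X = 0/9 = 0*(1/9) = 0)
o(k, Q) = 0
-(J(o(-19, 47))/(-2054899 - 1*(-2280525)) - 3171749/1791190) = -(-1824/(-2054899 - 1*(-2280525)) - 3171749/1791190) = -(-1824/(-2054899 + 2280525) - 3171749*1/1791190) = -(-1824/225626 - 3171749/1791190) = -(-1824*1/225626 - 3171749/1791190) = -(-912/112813 - 3171749/1791190) = -1*(-359448085217/202069517470) = 359448085217/202069517470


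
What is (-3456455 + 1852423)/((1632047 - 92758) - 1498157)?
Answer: -401008/10283 ≈ -38.997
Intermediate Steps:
(-3456455 + 1852423)/((1632047 - 92758) - 1498157) = -1604032/(1539289 - 1498157) = -1604032/41132 = -1604032*1/41132 = -401008/10283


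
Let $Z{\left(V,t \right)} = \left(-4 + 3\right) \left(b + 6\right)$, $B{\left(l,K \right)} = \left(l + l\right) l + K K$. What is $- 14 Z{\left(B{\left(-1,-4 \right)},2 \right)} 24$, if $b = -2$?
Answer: $1344$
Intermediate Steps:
$B{\left(l,K \right)} = K^{2} + 2 l^{2}$ ($B{\left(l,K \right)} = 2 l l + K^{2} = 2 l^{2} + K^{2} = K^{2} + 2 l^{2}$)
$Z{\left(V,t \right)} = -4$ ($Z{\left(V,t \right)} = \left(-4 + 3\right) \left(-2 + 6\right) = \left(-1\right) 4 = -4$)
$- 14 Z{\left(B{\left(-1,-4 \right)},2 \right)} 24 = \left(-14\right) \left(-4\right) 24 = 56 \cdot 24 = 1344$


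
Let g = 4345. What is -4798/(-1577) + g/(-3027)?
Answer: 7671481/4773579 ≈ 1.6071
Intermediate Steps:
-4798/(-1577) + g/(-3027) = -4798/(-1577) + 4345/(-3027) = -4798*(-1/1577) + 4345*(-1/3027) = 4798/1577 - 4345/3027 = 7671481/4773579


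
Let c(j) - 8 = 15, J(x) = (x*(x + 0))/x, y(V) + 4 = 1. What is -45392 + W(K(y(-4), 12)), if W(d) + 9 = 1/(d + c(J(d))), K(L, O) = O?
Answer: -1589034/35 ≈ -45401.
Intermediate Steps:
y(V) = -3 (y(V) = -4 + 1 = -3)
J(x) = x (J(x) = (x*x)/x = x²/x = x)
c(j) = 23 (c(j) = 8 + 15 = 23)
W(d) = -9 + 1/(23 + d) (W(d) = -9 + 1/(d + 23) = -9 + 1/(23 + d))
-45392 + W(K(y(-4), 12)) = -45392 + (-206 - 9*12)/(23 + 12) = -45392 + (-206 - 108)/35 = -45392 + (1/35)*(-314) = -45392 - 314/35 = -1589034/35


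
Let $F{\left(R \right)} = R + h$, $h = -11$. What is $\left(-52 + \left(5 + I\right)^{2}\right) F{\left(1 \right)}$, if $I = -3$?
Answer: $480$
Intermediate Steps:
$F{\left(R \right)} = -11 + R$ ($F{\left(R \right)} = R - 11 = -11 + R$)
$\left(-52 + \left(5 + I\right)^{2}\right) F{\left(1 \right)} = \left(-52 + \left(5 - 3\right)^{2}\right) \left(-11 + 1\right) = \left(-52 + 2^{2}\right) \left(-10\right) = \left(-52 + 4\right) \left(-10\right) = \left(-48\right) \left(-10\right) = 480$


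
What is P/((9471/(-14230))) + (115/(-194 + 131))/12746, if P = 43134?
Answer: -23470362855025/362152098 ≈ -64808.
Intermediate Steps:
P/((9471/(-14230))) + (115/(-194 + 131))/12746 = 43134/((9471/(-14230))) + (115/(-194 + 131))/12746 = 43134/((9471*(-1/14230))) + (115/(-63))*(1/12746) = 43134/(-9471/14230) + (115*(-1/63))*(1/12746) = 43134*(-14230/9471) - 115/63*1/12746 = -29228420/451 - 115/802998 = -23470362855025/362152098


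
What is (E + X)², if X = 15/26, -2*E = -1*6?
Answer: 8649/676 ≈ 12.794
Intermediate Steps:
E = 3 (E = -(-1)*6/2 = -½*(-6) = 3)
X = 15/26 (X = 15*(1/26) = 15/26 ≈ 0.57692)
(E + X)² = (3 + 15/26)² = (93/26)² = 8649/676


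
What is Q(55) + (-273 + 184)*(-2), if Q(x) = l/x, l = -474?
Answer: 9316/55 ≈ 169.38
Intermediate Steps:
Q(x) = -474/x
Q(55) + (-273 + 184)*(-2) = -474/55 + (-273 + 184)*(-2) = -474*1/55 - 89*(-2) = -474/55 + 178 = 9316/55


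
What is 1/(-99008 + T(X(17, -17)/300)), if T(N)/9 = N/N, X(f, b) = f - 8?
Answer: -1/98999 ≈ -1.0101e-5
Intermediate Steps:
X(f, b) = -8 + f
T(N) = 9 (T(N) = 9*(N/N) = 9*1 = 9)
1/(-99008 + T(X(17, -17)/300)) = 1/(-99008 + 9) = 1/(-98999) = -1/98999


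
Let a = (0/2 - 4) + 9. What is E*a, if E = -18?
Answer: -90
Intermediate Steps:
a = 5 (a = (0*(½) - 4) + 9 = (0 - 4) + 9 = -4 + 9 = 5)
E*a = -18*5 = -90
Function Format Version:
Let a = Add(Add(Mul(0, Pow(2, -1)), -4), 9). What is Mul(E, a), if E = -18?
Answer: -90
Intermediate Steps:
a = 5 (a = Add(Add(Mul(0, Rational(1, 2)), -4), 9) = Add(Add(0, -4), 9) = Add(-4, 9) = 5)
Mul(E, a) = Mul(-18, 5) = -90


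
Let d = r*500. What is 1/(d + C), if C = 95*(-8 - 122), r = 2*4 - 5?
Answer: -1/10850 ≈ -9.2166e-5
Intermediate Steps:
r = 3 (r = 8 - 5 = 3)
C = -12350 (C = 95*(-130) = -12350)
d = 1500 (d = 3*500 = 1500)
1/(d + C) = 1/(1500 - 12350) = 1/(-10850) = -1/10850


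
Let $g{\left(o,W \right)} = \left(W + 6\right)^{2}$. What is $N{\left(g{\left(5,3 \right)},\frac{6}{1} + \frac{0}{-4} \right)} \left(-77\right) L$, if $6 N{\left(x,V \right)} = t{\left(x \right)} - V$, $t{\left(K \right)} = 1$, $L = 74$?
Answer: $\frac{14245}{3} \approx 4748.3$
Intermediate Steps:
$g{\left(o,W \right)} = \left(6 + W\right)^{2}$
$N{\left(x,V \right)} = \frac{1}{6} - \frac{V}{6}$ ($N{\left(x,V \right)} = \frac{1 - V}{6} = \frac{1}{6} - \frac{V}{6}$)
$N{\left(g{\left(5,3 \right)},\frac{6}{1} + \frac{0}{-4} \right)} \left(-77\right) L = \left(\frac{1}{6} - \frac{\frac{6}{1} + \frac{0}{-4}}{6}\right) \left(-77\right) 74 = \left(\frac{1}{6} - \frac{6 \cdot 1 + 0 \left(- \frac{1}{4}\right)}{6}\right) \left(-77\right) 74 = \left(\frac{1}{6} - \frac{6 + 0}{6}\right) \left(-77\right) 74 = \left(\frac{1}{6} - 1\right) \left(-77\right) 74 = \left(- \frac{5}{6}\right) \left(-77\right) 74 = \frac{385}{6} \cdot 74 = \frac{14245}{3}$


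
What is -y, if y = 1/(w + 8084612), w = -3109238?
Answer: -1/4975374 ≈ -2.0099e-7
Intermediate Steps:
y = 1/4975374 (y = 1/(-3109238 + 8084612) = 1/4975374 ≈ 2.0099e-7)
-y = -1*1/4975374 = -1/4975374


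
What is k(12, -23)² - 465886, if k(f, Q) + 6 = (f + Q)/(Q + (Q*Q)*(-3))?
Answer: -1207529997399/2592100 ≈ -4.6585e+5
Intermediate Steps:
k(f, Q) = -6 + (Q + f)/(Q - 3*Q²) (k(f, Q) = -6 + (f + Q)/(Q + (Q*Q)*(-3)) = -6 + (Q + f)/(Q + Q²*(-3)) = -6 + (Q + f)/(Q - 3*Q²))
k(12, -23)² - 465886 = ((-1*12 - 18*(-23)² + 5*(-23))/((-23)*(-1 + 3*(-23))))² - 465886 = (-(-12 - 18*529 - 115)/(23*(-1 - 69)))² - 465886 = (-1/23*(-12 - 9522 - 115)/(-70))² - 465886 = (-1/23*(-1/70)*(-9649))² - 465886 = (-9649/1610)² - 465886 = 93103201/2592100 - 465886 = -1207529997399/2592100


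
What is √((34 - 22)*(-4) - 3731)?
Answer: I*√3779 ≈ 61.474*I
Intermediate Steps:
√((34 - 22)*(-4) - 3731) = √(12*(-4) - 3731) = √(-48 - 3731) = √(-3779) = I*√3779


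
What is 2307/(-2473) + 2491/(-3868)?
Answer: -15083719/9565564 ≈ -1.5769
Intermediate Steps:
2307/(-2473) + 2491/(-3868) = 2307*(-1/2473) + 2491*(-1/3868) = -2307/2473 - 2491/3868 = -15083719/9565564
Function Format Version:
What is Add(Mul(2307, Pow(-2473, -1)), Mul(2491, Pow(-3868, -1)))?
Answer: Rational(-15083719, 9565564) ≈ -1.5769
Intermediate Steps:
Add(Mul(2307, Pow(-2473, -1)), Mul(2491, Pow(-3868, -1))) = Add(Mul(2307, Rational(-1, 2473)), Mul(2491, Rational(-1, 3868))) = Add(Rational(-2307, 2473), Rational(-2491, 3868)) = Rational(-15083719, 9565564)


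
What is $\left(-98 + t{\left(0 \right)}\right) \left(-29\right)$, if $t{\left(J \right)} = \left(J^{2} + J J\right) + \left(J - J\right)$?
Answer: $2842$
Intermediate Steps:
$t{\left(J \right)} = 2 J^{2}$ ($t{\left(J \right)} = \left(J^{2} + J^{2}\right) + 0 = 2 J^{2} + 0 = 2 J^{2}$)
$\left(-98 + t{\left(0 \right)}\right) \left(-29\right) = \left(-98 + 2 \cdot 0^{2}\right) \left(-29\right) = \left(-98 + 2 \cdot 0\right) \left(-29\right) = \left(-98 + 0\right) \left(-29\right) = \left(-98\right) \left(-29\right) = 2842$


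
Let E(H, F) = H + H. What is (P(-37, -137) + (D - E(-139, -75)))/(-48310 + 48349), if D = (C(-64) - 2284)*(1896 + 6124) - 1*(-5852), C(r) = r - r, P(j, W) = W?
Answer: -18311687/39 ≈ -4.6953e+5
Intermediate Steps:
E(H, F) = 2*H
C(r) = 0
D = -18311828 (D = (0 - 2284)*(1896 + 6124) - 1*(-5852) = -2284*8020 + 5852 = -18317680 + 5852 = -18311828)
(P(-37, -137) + (D - E(-139, -75)))/(-48310 + 48349) = (-137 + (-18311828 - 2*(-139)))/(-48310 + 48349) = (-137 + (-18311828 - 1*(-278)))/39 = (-137 + (-18311828 + 278))*(1/39) = (-137 - 18311550)*(1/39) = -18311687*1/39 = -18311687/39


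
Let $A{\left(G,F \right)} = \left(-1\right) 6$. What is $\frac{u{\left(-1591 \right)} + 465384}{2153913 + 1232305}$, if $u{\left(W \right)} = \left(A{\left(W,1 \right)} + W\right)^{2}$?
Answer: $\frac{274163}{307838} \approx 0.89061$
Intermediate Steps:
$A{\left(G,F \right)} = -6$
$u{\left(W \right)} = \left(-6 + W\right)^{2}$
$\frac{u{\left(-1591 \right)} + 465384}{2153913 + 1232305} = \frac{\left(-6 - 1591\right)^{2} + 465384}{2153913 + 1232305} = \frac{\left(-1597\right)^{2} + 465384}{3386218} = \left(2550409 + 465384\right) \frac{1}{3386218} = 3015793 \cdot \frac{1}{3386218} = \frac{274163}{307838}$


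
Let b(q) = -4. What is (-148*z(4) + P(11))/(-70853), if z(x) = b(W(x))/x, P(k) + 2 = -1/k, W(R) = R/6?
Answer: -1605/779383 ≈ -0.0020593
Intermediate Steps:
W(R) = R/6 (W(R) = R*(1/6) = R/6)
P(k) = -2 - 1/k
z(x) = -4/x
(-148*z(4) + P(11))/(-70853) = (-(-592)/4 + (-2 - 1/11))/(-70853) = (-(-592)/4 + (-2 - 1*1/11))*(-1/70853) = (-148*(-1) + (-2 - 1/11))*(-1/70853) = (148 - 23/11)*(-1/70853) = (1605/11)*(-1/70853) = -1605/779383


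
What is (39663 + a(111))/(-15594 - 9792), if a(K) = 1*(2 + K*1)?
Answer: -19888/12693 ≈ -1.5668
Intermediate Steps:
a(K) = 2 + K (a(K) = 1*(2 + K) = 2 + K)
(39663 + a(111))/(-15594 - 9792) = (39663 + (2 + 111))/(-15594 - 9792) = (39663 + 113)/(-25386) = 39776*(-1/25386) = -19888/12693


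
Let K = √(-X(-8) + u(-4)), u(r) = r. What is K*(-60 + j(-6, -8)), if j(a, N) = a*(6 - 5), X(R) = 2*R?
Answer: -132*√3 ≈ -228.63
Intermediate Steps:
j(a, N) = a (j(a, N) = a*1 = a)
K = 2*√3 (K = √(-2*(-8) - 4) = √(-1*(-16) - 4) = √(16 - 4) = √12 = 2*√3 ≈ 3.4641)
K*(-60 + j(-6, -8)) = (2*√3)*(-60 - 6) = (2*√3)*(-66) = -132*√3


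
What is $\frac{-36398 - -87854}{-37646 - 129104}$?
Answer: $- \frac{25728}{83375} \approx -0.30858$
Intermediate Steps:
$\frac{-36398 - -87854}{-37646 - 129104} = \frac{-36398 + \left(-122221 + 210075\right)}{-166750} = \left(-36398 + 87854\right) \left(- \frac{1}{166750}\right) = 51456 \left(- \frac{1}{166750}\right) = - \frac{25728}{83375}$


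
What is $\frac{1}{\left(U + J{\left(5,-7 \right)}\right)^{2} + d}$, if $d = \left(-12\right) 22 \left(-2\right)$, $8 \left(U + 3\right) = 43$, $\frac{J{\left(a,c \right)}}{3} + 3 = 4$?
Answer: $\frac{64}{35641} \approx 0.0017957$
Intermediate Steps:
$J{\left(a,c \right)} = 3$ ($J{\left(a,c \right)} = -9 + 3 \cdot 4 = -9 + 12 = 3$)
$U = \frac{19}{8}$ ($U = -3 + \frac{1}{8} \cdot 43 = -3 + \frac{43}{8} = \frac{19}{8} \approx 2.375$)
$d = 528$ ($d = \left(-264\right) \left(-2\right) = 528$)
$\frac{1}{\left(U + J{\left(5,-7 \right)}\right)^{2} + d} = \frac{1}{\left(\frac{19}{8} + 3\right)^{2} + 528} = \frac{1}{\left(\frac{43}{8}\right)^{2} + 528} = \frac{1}{\frac{1849}{64} + 528} = \frac{1}{\frac{35641}{64}} = \frac{64}{35641}$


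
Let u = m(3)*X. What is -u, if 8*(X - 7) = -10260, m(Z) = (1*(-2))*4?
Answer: -10204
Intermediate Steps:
m(Z) = -8 (m(Z) = -2*4 = -8)
X = -2551/2 (X = 7 + (⅛)*(-10260) = 7 - 2565/2 = -2551/2 ≈ -1275.5)
u = 10204 (u = -8*(-2551/2) = 10204)
-u = -1*10204 = -10204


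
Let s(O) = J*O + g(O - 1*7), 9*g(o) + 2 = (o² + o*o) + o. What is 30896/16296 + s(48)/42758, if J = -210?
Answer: 436104587/261294138 ≈ 1.6690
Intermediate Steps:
g(o) = -2/9 + o/9 + 2*o²/9 (g(o) = -2/9 + ((o² + o*o) + o)/9 = -2/9 + ((o² + o²) + o)/9 = -2/9 + (2*o² + o)/9 = -2/9 + (o + 2*o²)/9 = -2/9 + (o/9 + 2*o²/9) = -2/9 + o/9 + 2*o²/9)
s(O) = -1 - 1889*O/9 + 2*(-7 + O)²/9 (s(O) = -210*O + (-2/9 + (O - 1*7)/9 + 2*(O - 1*7)²/9) = -210*O + (-2/9 + (O - 7)/9 + 2*(O - 7)²/9) = -210*O + (-2/9 + (-7 + O)/9 + 2*(-7 + O)²/9) = -210*O + (-2/9 + (-7/9 + O/9) + 2*(-7 + O)²/9) = -210*O + (-1 + O/9 + 2*(-7 + O)²/9) = -1 - 1889*O/9 + 2*(-7 + O)²/9)
30896/16296 + s(48)/42758 = 30896/16296 + (89/9 - 213*48 + (2/9)*48²)/42758 = 30896*(1/16296) + (89/9 - 10224 + (2/9)*2304)*(1/42758) = 3862/2037 + (89/9 - 10224 + 512)*(1/42758) = 3862/2037 - 87319/9*1/42758 = 3862/2037 - 87319/384822 = 436104587/261294138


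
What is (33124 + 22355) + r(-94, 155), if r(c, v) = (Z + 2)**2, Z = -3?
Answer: 55480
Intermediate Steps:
r(c, v) = 1 (r(c, v) = (-3 + 2)**2 = (-1)**2 = 1)
(33124 + 22355) + r(-94, 155) = (33124 + 22355) + 1 = 55479 + 1 = 55480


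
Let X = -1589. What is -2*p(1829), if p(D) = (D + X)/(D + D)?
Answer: -240/1829 ≈ -0.13122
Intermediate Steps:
p(D) = (-1589 + D)/(2*D) (p(D) = (D - 1589)/(D + D) = (-1589 + D)/((2*D)) = (-1589 + D)*(1/(2*D)) = (-1589 + D)/(2*D))
-2*p(1829) = -(-1589 + 1829)/1829 = -240/1829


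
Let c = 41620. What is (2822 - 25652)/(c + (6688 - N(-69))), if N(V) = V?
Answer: -22830/48377 ≈ -0.47192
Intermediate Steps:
(2822 - 25652)/(c + (6688 - N(-69))) = (2822 - 25652)/(41620 + (6688 - 1*(-69))) = -22830/(41620 + (6688 + 69)) = -22830/(41620 + 6757) = -22830/48377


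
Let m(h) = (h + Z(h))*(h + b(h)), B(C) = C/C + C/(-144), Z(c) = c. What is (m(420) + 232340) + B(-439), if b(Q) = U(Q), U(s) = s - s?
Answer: 84260743/144 ≈ 5.8514e+5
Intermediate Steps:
U(s) = 0
b(Q) = 0
B(C) = 1 - C/144 (B(C) = 1 + C*(-1/144) = 1 - C/144)
m(h) = 2*h**2 (m(h) = (h + h)*(h + 0) = (2*h)*h = 2*h**2)
(m(420) + 232340) + B(-439) = (2*420**2 + 232340) + (1 - 1/144*(-439)) = (2*176400 + 232340) + (1 + 439/144) = (352800 + 232340) + 583/144 = 585140 + 583/144 = 84260743/144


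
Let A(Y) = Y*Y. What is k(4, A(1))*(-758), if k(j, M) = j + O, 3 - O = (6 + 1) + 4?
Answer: 3032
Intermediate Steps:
O = -8 (O = 3 - ((6 + 1) + 4) = 3 - (7 + 4) = 3 - 1*11 = 3 - 11 = -8)
A(Y) = Y²
k(j, M) = -8 + j (k(j, M) = j - 8 = -8 + j)
k(4, A(1))*(-758) = (-8 + 4)*(-758) = -4*(-758) = 3032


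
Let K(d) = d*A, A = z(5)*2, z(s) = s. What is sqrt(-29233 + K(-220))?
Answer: 43*I*sqrt(17) ≈ 177.29*I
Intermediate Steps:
A = 10 (A = 5*2 = 10)
K(d) = 10*d (K(d) = d*10 = 10*d)
sqrt(-29233 + K(-220)) = sqrt(-29233 + 10*(-220)) = sqrt(-29233 - 2200) = sqrt(-31433) = 43*I*sqrt(17)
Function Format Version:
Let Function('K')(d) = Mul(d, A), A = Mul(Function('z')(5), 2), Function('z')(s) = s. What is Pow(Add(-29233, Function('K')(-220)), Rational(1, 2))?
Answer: Mul(43, I, Pow(17, Rational(1, 2))) ≈ Mul(177.29, I)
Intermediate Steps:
A = 10 (A = Mul(5, 2) = 10)
Function('K')(d) = Mul(10, d) (Function('K')(d) = Mul(d, 10) = Mul(10, d))
Pow(Add(-29233, Function('K')(-220)), Rational(1, 2)) = Pow(Add(-29233, Mul(10, -220)), Rational(1, 2)) = Pow(Add(-29233, -2200), Rational(1, 2)) = Pow(-31433, Rational(1, 2)) = Mul(43, I, Pow(17, Rational(1, 2)))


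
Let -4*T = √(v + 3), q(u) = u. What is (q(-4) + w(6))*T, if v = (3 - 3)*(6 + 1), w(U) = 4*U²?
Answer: -35*√3 ≈ -60.622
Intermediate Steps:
v = 0 (v = 0*7 = 0)
T = -√3/4 (T = -√(0 + 3)/4 = -√3/4 ≈ -0.43301)
(q(-4) + w(6))*T = (-4 + 4*6²)*(-√3/4) = (-4 + 4*36)*(-√3/4) = (-4 + 144)*(-√3/4) = 140*(-√3/4) = -35*√3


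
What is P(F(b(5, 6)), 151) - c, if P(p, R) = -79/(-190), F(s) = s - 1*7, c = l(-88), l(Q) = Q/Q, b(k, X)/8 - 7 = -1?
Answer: -111/190 ≈ -0.58421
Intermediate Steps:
b(k, X) = 48 (b(k, X) = 56 + 8*(-1) = 56 - 8 = 48)
l(Q) = 1
c = 1
F(s) = -7 + s (F(s) = s - 7 = -7 + s)
P(p, R) = 79/190 (P(p, R) = -79*(-1/190) = 79/190)
P(F(b(5, 6)), 151) - c = 79/190 - 1*1 = 79/190 - 1 = -111/190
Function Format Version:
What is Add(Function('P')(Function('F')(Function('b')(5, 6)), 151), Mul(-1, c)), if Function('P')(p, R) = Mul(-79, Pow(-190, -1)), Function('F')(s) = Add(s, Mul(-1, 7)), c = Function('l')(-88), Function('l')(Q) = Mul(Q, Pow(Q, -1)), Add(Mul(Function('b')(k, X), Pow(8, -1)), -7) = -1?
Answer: Rational(-111, 190) ≈ -0.58421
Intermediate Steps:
Function('b')(k, X) = 48 (Function('b')(k, X) = Add(56, Mul(8, -1)) = Add(56, -8) = 48)
Function('l')(Q) = 1
c = 1
Function('F')(s) = Add(-7, s) (Function('F')(s) = Add(s, -7) = Add(-7, s))
Function('P')(p, R) = Rational(79, 190) (Function('P')(p, R) = Mul(-79, Rational(-1, 190)) = Rational(79, 190))
Add(Function('P')(Function('F')(Function('b')(5, 6)), 151), Mul(-1, c)) = Add(Rational(79, 190), Mul(-1, 1)) = Add(Rational(79, 190), -1) = Rational(-111, 190)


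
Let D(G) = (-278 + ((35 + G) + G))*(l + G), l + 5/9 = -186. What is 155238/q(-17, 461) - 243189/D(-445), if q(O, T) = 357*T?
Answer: 30453263279/50470060564 ≈ 0.60339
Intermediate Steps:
l = -1679/9 (l = -5/9 - 186 = -1679/9 ≈ -186.56)
D(G) = (-243 + 2*G)*(-1679/9 + G) (D(G) = (-278 + ((35 + G) + G))*(-1679/9 + G) = (-278 + (35 + 2*G))*(-1679/9 + G) = (-243 + 2*G)*(-1679/9 + G))
155238/q(-17, 461) - 243189/D(-445) = 155238/((357*461)) - 243189/(45333 + 2*(-445)² - 5545/9*(-445)) = 155238/164577 - 243189/(45333 + 2*198025 + 2467525/9) = 155238*(1/164577) - 243189/(45333 + 396050 + 2467525/9) = 51746/54859 - 243189/6439972/9 = 51746/54859 - 243189*9/6439972 = 51746/54859 - 2188701/6439972 = 30453263279/50470060564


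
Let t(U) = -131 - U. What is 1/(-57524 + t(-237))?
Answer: -1/57418 ≈ -1.7416e-5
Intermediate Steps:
1/(-57524 + t(-237)) = 1/(-57524 + (-131 - 1*(-237))) = 1/(-57524 + (-131 + 237)) = 1/(-57524 + 106) = 1/(-57418) = -1/57418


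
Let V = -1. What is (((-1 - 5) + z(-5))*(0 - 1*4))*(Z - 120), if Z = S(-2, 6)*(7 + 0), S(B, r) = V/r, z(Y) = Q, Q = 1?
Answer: -7270/3 ≈ -2423.3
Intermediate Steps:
z(Y) = 1
S(B, r) = -1/r
Z = -7/6 (Z = (-1/6)*(7 + 0) = -1*⅙*7 = -⅙*7 = -7/6 ≈ -1.1667)
(((-1 - 5) + z(-5))*(0 - 1*4))*(Z - 120) = (((-1 - 5) + 1)*(0 - 1*4))*(-7/6 - 120) = ((-6 + 1)*(0 - 4))*(-727/6) = -5*(-4)*(-727/6) = 20*(-727/6) = -7270/3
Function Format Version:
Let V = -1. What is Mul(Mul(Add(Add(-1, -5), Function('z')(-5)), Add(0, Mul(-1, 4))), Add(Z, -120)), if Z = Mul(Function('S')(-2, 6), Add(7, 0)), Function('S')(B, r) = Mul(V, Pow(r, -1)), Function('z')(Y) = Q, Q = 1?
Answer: Rational(-7270, 3) ≈ -2423.3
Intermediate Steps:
Function('z')(Y) = 1
Function('S')(B, r) = Mul(-1, Pow(r, -1))
Z = Rational(-7, 6) (Z = Mul(Mul(-1, Pow(6, -1)), Add(7, 0)) = Mul(Mul(-1, Rational(1, 6)), 7) = Mul(Rational(-1, 6), 7) = Rational(-7, 6) ≈ -1.1667)
Mul(Mul(Add(Add(-1, -5), Function('z')(-5)), Add(0, Mul(-1, 4))), Add(Z, -120)) = Mul(Mul(Add(Add(-1, -5), 1), Add(0, Mul(-1, 4))), Add(Rational(-7, 6), -120)) = Mul(Mul(Add(-6, 1), Add(0, -4)), Rational(-727, 6)) = Mul(Mul(-5, -4), Rational(-727, 6)) = Mul(20, Rational(-727, 6)) = Rational(-7270, 3)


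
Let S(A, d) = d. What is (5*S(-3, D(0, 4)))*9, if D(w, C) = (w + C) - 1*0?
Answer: 180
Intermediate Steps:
D(w, C) = C + w (D(w, C) = (C + w) + 0 = C + w)
(5*S(-3, D(0, 4)))*9 = (5*(4 + 0))*9 = (5*4)*9 = 20*9 = 180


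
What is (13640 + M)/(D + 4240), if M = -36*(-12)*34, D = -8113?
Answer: -28328/3873 ≈ -7.3142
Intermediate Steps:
M = 14688 (M = 432*34 = 14688)
(13640 + M)/(D + 4240) = (13640 + 14688)/(-8113 + 4240) = 28328/(-3873) = 28328*(-1/3873) = -28328/3873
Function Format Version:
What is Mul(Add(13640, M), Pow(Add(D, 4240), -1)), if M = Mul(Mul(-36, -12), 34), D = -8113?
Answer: Rational(-28328, 3873) ≈ -7.3142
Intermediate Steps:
M = 14688 (M = Mul(432, 34) = 14688)
Mul(Add(13640, M), Pow(Add(D, 4240), -1)) = Mul(Add(13640, 14688), Pow(Add(-8113, 4240), -1)) = Mul(28328, Pow(-3873, -1)) = Mul(28328, Rational(-1, 3873)) = Rational(-28328, 3873)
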